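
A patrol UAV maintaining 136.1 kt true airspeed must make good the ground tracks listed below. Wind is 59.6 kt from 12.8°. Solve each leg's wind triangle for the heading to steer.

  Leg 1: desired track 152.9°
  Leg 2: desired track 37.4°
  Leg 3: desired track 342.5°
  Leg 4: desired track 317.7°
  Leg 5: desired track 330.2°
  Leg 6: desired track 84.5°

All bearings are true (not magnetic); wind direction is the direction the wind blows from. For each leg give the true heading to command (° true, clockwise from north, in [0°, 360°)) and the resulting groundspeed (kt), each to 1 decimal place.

Leg 1: desired track 152.9°; wind correction -16.3° → command heading 136.6°, groundspeed 176.3 kt
Leg 2: desired track 37.4°; wind correction -10.5° → command heading 26.9°, groundspeed 79.6 kt
Leg 3: desired track 342.5°; wind correction +12.8° → command heading 355.3°, groundspeed 81.3 kt
Leg 4: desired track 317.7°; wind correction +21.0° → command heading 338.7°, groundspeed 92.9 kt
Leg 5: desired track 330.2°; wind correction +17.2° → command heading 347.4°, groundspeed 86.1 kt
Leg 6: desired track 84.5°; wind correction -24.6° → command heading 59.9°, groundspeed 105.1 kt

Leg 1: heading=136.6°, groundspeed=176.3 kt
Leg 2: heading=26.9°, groundspeed=79.6 kt
Leg 3: heading=355.3°, groundspeed=81.3 kt
Leg 4: heading=338.7°, groundspeed=92.9 kt
Leg 5: heading=347.4°, groundspeed=86.1 kt
Leg 6: heading=59.9°, groundspeed=105.1 kt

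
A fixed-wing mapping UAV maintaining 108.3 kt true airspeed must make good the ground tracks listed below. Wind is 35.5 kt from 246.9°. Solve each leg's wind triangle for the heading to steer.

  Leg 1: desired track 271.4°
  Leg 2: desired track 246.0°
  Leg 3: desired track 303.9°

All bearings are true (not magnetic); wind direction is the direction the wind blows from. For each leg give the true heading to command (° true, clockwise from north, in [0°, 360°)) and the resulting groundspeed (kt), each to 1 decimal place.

Leg 1: desired track 271.4°; wind correction -7.8° → command heading 263.6°, groundspeed 75.0 kt
Leg 2: desired track 246.0°; wind correction +0.3° → command heading 246.3°, groundspeed 72.8 kt
Leg 3: desired track 303.9°; wind correction -16.0° → command heading 287.9°, groundspeed 84.8 kt

Leg 1: heading=263.6°, groundspeed=75.0 kt
Leg 2: heading=246.3°, groundspeed=72.8 kt
Leg 3: heading=287.9°, groundspeed=84.8 kt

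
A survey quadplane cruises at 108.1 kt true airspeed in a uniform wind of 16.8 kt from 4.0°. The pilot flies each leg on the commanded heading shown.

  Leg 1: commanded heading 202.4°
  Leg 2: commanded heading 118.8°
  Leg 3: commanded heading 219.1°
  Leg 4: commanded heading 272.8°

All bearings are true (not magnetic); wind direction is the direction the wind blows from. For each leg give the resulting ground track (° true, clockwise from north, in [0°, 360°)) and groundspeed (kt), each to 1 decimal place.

Leg 1: track=200.0°, groundspeed=124.2 kt
Leg 2: track=126.3°, groundspeed=116.2 kt
Leg 3: track=214.6°, groundspeed=122.2 kt
Leg 4: track=264.0°, groundspeed=109.7 kt

Leg 1: heading 202.4°; drift -2.4° → track 200.0°, groundspeed 124.2 kt
Leg 2: heading 118.8°; drift +7.5° → track 126.3°, groundspeed 116.2 kt
Leg 3: heading 219.1°; drift -4.5° → track 214.6°, groundspeed 122.2 kt
Leg 4: heading 272.8°; drift -8.8° → track 264.0°, groundspeed 109.7 kt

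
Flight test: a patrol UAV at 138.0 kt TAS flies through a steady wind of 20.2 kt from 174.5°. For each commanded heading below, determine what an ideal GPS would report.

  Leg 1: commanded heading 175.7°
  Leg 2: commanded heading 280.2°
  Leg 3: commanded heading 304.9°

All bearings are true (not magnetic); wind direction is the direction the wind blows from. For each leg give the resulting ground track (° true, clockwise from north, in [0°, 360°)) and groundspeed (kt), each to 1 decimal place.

Leg 1: heading 175.7°; drift +0.2° → track 175.9°, groundspeed 117.8 kt
Leg 2: heading 280.2°; drift +7.7° → track 287.9°, groundspeed 144.8 kt
Leg 3: heading 304.9°; drift +5.8° → track 310.7°, groundspeed 151.9 kt

Leg 1: track=175.9°, groundspeed=117.8 kt
Leg 2: track=287.9°, groundspeed=144.8 kt
Leg 3: track=310.7°, groundspeed=151.9 kt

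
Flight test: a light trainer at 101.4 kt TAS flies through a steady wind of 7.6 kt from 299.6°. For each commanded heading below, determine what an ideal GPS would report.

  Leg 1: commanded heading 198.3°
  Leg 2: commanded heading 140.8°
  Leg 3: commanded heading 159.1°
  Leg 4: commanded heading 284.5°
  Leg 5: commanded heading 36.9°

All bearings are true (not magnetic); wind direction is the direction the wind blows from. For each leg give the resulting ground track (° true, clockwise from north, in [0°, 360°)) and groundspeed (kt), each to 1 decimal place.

Leg 1: heading 198.3°; drift -4.1° → track 194.2°, groundspeed 103.2 kt
Leg 2: heading 140.8°; drift -1.5° → track 139.3°, groundspeed 108.5 kt
Leg 3: heading 159.1°; drift -2.6° → track 156.5°, groundspeed 107.4 kt
Leg 4: heading 284.5°; drift -1.2° → track 283.3°, groundspeed 94.1 kt
Leg 5: heading 36.9°; drift +4.2° → track 41.1°, groundspeed 102.6 kt

Leg 1: track=194.2°, groundspeed=103.2 kt
Leg 2: track=139.3°, groundspeed=108.5 kt
Leg 3: track=156.5°, groundspeed=107.4 kt
Leg 4: track=283.3°, groundspeed=94.1 kt
Leg 5: track=41.1°, groundspeed=102.6 kt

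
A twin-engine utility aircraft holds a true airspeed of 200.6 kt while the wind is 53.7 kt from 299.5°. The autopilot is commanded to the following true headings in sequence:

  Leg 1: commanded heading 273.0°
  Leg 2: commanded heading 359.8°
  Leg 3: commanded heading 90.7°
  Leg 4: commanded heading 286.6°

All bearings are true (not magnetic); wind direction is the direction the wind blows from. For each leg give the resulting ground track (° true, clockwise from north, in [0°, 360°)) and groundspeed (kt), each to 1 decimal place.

Leg 1: track=264.1°, groundspeed=154.4 kt
Leg 2: track=14.8°, groundspeed=180.1 kt
Leg 3: track=96.7°, groundspeed=249.0 kt
Leg 4: track=282.0°, groundspeed=148.7 kt

Leg 1: heading 273.0°; drift -8.9° → track 264.1°, groundspeed 154.4 kt
Leg 2: heading 359.8°; drift +15.0° → track 14.8°, groundspeed 180.1 kt
Leg 3: heading 90.7°; drift +6.0° → track 96.7°, groundspeed 249.0 kt
Leg 4: heading 286.6°; drift -4.6° → track 282.0°, groundspeed 148.7 kt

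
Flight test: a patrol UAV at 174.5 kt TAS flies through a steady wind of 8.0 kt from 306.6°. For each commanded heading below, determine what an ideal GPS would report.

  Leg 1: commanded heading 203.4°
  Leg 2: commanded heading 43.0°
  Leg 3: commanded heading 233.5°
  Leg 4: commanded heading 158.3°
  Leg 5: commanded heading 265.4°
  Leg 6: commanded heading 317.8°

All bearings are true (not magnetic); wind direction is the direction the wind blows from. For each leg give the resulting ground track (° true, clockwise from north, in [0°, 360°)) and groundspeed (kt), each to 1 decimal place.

Leg 1: heading 203.4°; drift -2.5° → track 200.9°, groundspeed 176.5 kt
Leg 2: heading 43.0°; drift +2.6° → track 45.6°, groundspeed 175.6 kt
Leg 3: heading 233.5°; drift -2.5° → track 231.0°, groundspeed 172.3 kt
Leg 4: heading 158.3°; drift -1.3° → track 157.0°, groundspeed 181.4 kt
Leg 5: heading 265.4°; drift -1.8° → track 263.6°, groundspeed 168.6 kt
Leg 6: heading 317.8°; drift +0.5° → track 318.3°, groundspeed 166.7 kt

Leg 1: track=200.9°, groundspeed=176.5 kt
Leg 2: track=45.6°, groundspeed=175.6 kt
Leg 3: track=231.0°, groundspeed=172.3 kt
Leg 4: track=157.0°, groundspeed=181.4 kt
Leg 5: track=263.6°, groundspeed=168.6 kt
Leg 6: track=318.3°, groundspeed=166.7 kt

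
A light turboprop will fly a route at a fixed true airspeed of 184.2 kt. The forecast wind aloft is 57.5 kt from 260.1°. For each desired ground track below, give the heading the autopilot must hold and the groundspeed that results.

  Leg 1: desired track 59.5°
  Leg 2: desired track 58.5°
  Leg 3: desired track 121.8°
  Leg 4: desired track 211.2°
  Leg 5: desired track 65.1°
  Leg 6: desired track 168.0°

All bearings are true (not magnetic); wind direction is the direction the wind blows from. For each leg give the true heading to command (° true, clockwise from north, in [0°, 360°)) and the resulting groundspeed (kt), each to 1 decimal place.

Leg 1: desired track 59.5°; wind correction -6.3° → command heading 53.2°, groundspeed 236.9 kt
Leg 2: desired track 58.5°; wind correction -6.6° → command heading 51.9°, groundspeed 236.4 kt
Leg 3: desired track 121.8°; wind correction +12.0° → command heading 133.8°, groundspeed 223.1 kt
Leg 4: desired track 211.2°; wind correction +13.6° → command heading 224.8°, groundspeed 141.2 kt
Leg 5: desired track 65.1°; wind correction -4.6° → command heading 60.5°, groundspeed 239.1 kt
Leg 6: desired track 168.0°; wind correction +18.2° → command heading 186.2°, groundspeed 177.1 kt

Leg 1: heading=53.2°, groundspeed=236.9 kt
Leg 2: heading=51.9°, groundspeed=236.4 kt
Leg 3: heading=133.8°, groundspeed=223.1 kt
Leg 4: heading=224.8°, groundspeed=141.2 kt
Leg 5: heading=60.5°, groundspeed=239.1 kt
Leg 6: heading=186.2°, groundspeed=177.1 kt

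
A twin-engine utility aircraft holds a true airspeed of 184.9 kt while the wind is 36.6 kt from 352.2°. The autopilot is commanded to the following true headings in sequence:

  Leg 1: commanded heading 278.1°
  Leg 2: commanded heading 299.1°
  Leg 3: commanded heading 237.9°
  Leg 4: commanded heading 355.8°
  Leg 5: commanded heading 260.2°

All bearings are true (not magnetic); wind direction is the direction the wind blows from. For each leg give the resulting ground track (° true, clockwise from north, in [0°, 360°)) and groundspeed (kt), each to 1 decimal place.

Leg 1: heading 278.1°; drift -11.4° → track 266.7°, groundspeed 178.4 kt
Leg 2: heading 299.1°; drift -10.2° → track 288.9°, groundspeed 165.5 kt
Leg 3: heading 237.9°; drift -9.5° → track 228.4°, groundspeed 202.7 kt
Leg 4: heading 355.8°; drift +0.9° → track 356.7°, groundspeed 148.4 kt
Leg 5: heading 260.2°; drift -11.1° → track 249.1°, groundspeed 189.7 kt

Leg 1: track=266.7°, groundspeed=178.4 kt
Leg 2: track=288.9°, groundspeed=165.5 kt
Leg 3: track=228.4°, groundspeed=202.7 kt
Leg 4: track=356.7°, groundspeed=148.4 kt
Leg 5: track=249.1°, groundspeed=189.7 kt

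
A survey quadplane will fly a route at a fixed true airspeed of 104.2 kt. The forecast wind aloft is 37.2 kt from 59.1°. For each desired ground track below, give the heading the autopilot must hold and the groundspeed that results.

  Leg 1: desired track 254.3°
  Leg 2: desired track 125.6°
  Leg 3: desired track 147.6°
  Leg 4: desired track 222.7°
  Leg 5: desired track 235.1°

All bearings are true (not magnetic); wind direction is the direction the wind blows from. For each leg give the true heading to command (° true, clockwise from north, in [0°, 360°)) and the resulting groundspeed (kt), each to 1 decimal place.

Leg 1: desired track 254.3°; wind correction +5.4° → command heading 259.7°, groundspeed 139.6 kt
Leg 2: desired track 125.6°; wind correction -19.1° → command heading 106.5°, groundspeed 83.6 kt
Leg 3: desired track 147.6°; wind correction -20.9° → command heading 126.7°, groundspeed 96.4 kt
Leg 4: desired track 222.7°; wind correction -5.8° → command heading 216.9°, groundspeed 139.4 kt
Leg 5: desired track 235.1°; wind correction -1.4° → command heading 233.7°, groundspeed 141.3 kt

Leg 1: heading=259.7°, groundspeed=139.6 kt
Leg 2: heading=106.5°, groundspeed=83.6 kt
Leg 3: heading=126.7°, groundspeed=96.4 kt
Leg 4: heading=216.9°, groundspeed=139.4 kt
Leg 5: heading=233.7°, groundspeed=141.3 kt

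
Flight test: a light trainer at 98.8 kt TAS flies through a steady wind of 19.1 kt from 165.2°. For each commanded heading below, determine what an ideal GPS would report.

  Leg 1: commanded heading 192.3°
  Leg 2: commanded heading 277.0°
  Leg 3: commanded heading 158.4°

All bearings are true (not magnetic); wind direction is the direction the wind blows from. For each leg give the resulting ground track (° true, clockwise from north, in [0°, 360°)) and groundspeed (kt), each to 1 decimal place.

Leg 1: heading 192.3°; drift +6.1° → track 198.4°, groundspeed 82.3 kt
Leg 2: heading 277.0°; drift +9.5° → track 286.5°, groundspeed 107.4 kt
Leg 3: heading 158.4°; drift -1.6° → track 156.8°, groundspeed 79.9 kt

Leg 1: track=198.4°, groundspeed=82.3 kt
Leg 2: track=286.5°, groundspeed=107.4 kt
Leg 3: track=156.8°, groundspeed=79.9 kt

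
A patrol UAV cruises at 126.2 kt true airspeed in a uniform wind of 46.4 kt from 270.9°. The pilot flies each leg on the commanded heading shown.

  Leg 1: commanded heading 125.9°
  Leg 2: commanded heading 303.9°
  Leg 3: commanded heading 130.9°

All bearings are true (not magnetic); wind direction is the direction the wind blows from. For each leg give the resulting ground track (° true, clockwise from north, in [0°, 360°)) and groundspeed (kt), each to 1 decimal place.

Leg 1: heading 125.9°; drift -9.2° → track 116.7°, groundspeed 166.4 kt
Leg 2: heading 303.9°; drift +16.1° → track 320.0°, groundspeed 90.9 kt
Leg 3: heading 130.9°; drift -10.4° → track 120.5°, groundspeed 164.5 kt

Leg 1: track=116.7°, groundspeed=166.4 kt
Leg 2: track=320.0°, groundspeed=90.9 kt
Leg 3: track=120.5°, groundspeed=164.5 kt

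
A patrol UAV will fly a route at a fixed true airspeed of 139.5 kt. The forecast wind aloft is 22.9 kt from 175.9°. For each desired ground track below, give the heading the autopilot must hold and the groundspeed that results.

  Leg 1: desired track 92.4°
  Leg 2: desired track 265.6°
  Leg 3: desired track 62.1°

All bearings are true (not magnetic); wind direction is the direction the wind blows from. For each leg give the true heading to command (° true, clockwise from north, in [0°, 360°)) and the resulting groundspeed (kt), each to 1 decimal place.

Leg 1: desired track 92.4°; wind correction +9.4° → command heading 101.8°, groundspeed 135.0 kt
Leg 2: desired track 265.6°; wind correction -9.4° → command heading 256.2°, groundspeed 137.5 kt
Leg 3: desired track 62.1°; wind correction +8.6° → command heading 70.7°, groundspeed 147.2 kt

Leg 1: heading=101.8°, groundspeed=135.0 kt
Leg 2: heading=256.2°, groundspeed=137.5 kt
Leg 3: heading=70.7°, groundspeed=147.2 kt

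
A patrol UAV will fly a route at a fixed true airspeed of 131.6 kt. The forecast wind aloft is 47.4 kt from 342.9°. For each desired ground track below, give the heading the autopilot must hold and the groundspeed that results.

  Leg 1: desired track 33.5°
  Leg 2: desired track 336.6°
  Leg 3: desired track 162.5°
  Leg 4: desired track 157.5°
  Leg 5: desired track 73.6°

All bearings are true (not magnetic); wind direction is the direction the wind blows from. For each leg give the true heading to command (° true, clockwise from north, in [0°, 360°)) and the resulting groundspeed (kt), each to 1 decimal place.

Leg 1: desired track 33.5°; wind correction -16.2° → command heading 17.3°, groundspeed 96.3 kt
Leg 2: desired track 336.6°; wind correction +2.3° → command heading 338.9°, groundspeed 84.4 kt
Leg 3: desired track 162.5°; wind correction -0.1° → command heading 162.4°, groundspeed 179.0 kt
Leg 4: desired track 157.5°; wind correction -1.9° → command heading 155.6°, groundspeed 178.7 kt
Leg 5: desired track 73.6°; wind correction -21.1° → command heading 52.5°, groundspeed 123.3 kt

Leg 1: heading=17.3°, groundspeed=96.3 kt
Leg 2: heading=338.9°, groundspeed=84.4 kt
Leg 3: heading=162.4°, groundspeed=179.0 kt
Leg 4: heading=155.6°, groundspeed=178.7 kt
Leg 5: heading=52.5°, groundspeed=123.3 kt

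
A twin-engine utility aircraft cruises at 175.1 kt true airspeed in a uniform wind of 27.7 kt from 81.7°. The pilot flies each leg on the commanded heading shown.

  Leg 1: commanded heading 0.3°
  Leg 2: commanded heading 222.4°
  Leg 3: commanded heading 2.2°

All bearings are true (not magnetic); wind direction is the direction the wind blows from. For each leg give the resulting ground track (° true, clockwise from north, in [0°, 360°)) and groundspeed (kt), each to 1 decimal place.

Leg 1: heading 0.3°; drift -9.1° → track 351.2°, groundspeed 173.1 kt
Leg 2: heading 222.4°; drift +5.1° → track 227.5°, groundspeed 197.3 kt
Leg 3: heading 2.2°; drift -9.1° → track 353.1°, groundspeed 172.2 kt

Leg 1: track=351.2°, groundspeed=173.1 kt
Leg 2: track=227.5°, groundspeed=197.3 kt
Leg 3: track=353.1°, groundspeed=172.2 kt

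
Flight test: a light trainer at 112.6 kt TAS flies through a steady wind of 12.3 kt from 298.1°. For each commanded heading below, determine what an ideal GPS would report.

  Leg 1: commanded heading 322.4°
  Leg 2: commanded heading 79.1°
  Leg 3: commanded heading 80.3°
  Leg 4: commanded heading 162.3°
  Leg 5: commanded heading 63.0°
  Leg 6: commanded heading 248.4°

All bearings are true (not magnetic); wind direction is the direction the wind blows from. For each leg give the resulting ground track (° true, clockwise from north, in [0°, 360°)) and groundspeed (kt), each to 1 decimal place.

Leg 1: track=325.3°, groundspeed=101.5 kt
Leg 2: track=82.7°, groundspeed=122.4 kt
Leg 3: track=83.8°, groundspeed=122.6 kt
Leg 4: track=158.3°, groundspeed=121.7 kt
Leg 5: track=67.8°, groundspeed=120.1 kt
Leg 6: track=243.3°, groundspeed=105.1 kt

Leg 1: heading 322.4°; drift +2.9° → track 325.3°, groundspeed 101.5 kt
Leg 2: heading 79.1°; drift +3.6° → track 82.7°, groundspeed 122.4 kt
Leg 3: heading 80.3°; drift +3.5° → track 83.8°, groundspeed 122.6 kt
Leg 4: heading 162.3°; drift -4.0° → track 158.3°, groundspeed 121.7 kt
Leg 5: heading 63.0°; drift +4.8° → track 67.8°, groundspeed 120.1 kt
Leg 6: heading 248.4°; drift -5.1° → track 243.3°, groundspeed 105.1 kt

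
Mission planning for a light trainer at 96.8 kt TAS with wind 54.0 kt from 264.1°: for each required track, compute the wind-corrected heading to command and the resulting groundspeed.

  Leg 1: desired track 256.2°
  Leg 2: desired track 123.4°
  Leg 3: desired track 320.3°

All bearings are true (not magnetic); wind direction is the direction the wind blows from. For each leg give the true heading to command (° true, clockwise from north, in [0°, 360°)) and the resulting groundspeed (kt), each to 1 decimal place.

Leg 1: heading=260.6°, groundspeed=43.0 kt
Leg 2: heading=144.1°, groundspeed=132.3 kt
Leg 3: heading=292.7°, groundspeed=55.7 kt

Leg 1: desired track 256.2°; wind correction +4.4° → command heading 260.6°, groundspeed 43.0 kt
Leg 2: desired track 123.4°; wind correction +20.7° → command heading 144.1°, groundspeed 132.3 kt
Leg 3: desired track 320.3°; wind correction -27.6° → command heading 292.7°, groundspeed 55.7 kt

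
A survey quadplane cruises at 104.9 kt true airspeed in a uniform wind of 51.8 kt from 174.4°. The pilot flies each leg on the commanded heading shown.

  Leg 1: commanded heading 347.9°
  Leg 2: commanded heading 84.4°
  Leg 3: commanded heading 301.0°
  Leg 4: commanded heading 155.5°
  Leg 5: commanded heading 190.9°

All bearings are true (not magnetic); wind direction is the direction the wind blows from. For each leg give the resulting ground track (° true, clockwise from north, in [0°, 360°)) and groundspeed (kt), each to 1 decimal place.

Leg 1: heading 347.9°; drift +2.1° → track 350.0°, groundspeed 156.5 kt
Leg 2: heading 84.4°; drift -26.3° → track 58.1°, groundspeed 117.0 kt
Leg 3: heading 301.0°; drift +17.0° → track 318.0°, groundspeed 142.0 kt
Leg 4: heading 155.5°; drift -16.7° → track 138.8°, groundspeed 58.4 kt
Leg 5: heading 190.9°; drift +14.9° → track 205.8°, groundspeed 57.2 kt

Leg 1: track=350.0°, groundspeed=156.5 kt
Leg 2: track=58.1°, groundspeed=117.0 kt
Leg 3: track=318.0°, groundspeed=142.0 kt
Leg 4: track=138.8°, groundspeed=58.4 kt
Leg 5: track=205.8°, groundspeed=57.2 kt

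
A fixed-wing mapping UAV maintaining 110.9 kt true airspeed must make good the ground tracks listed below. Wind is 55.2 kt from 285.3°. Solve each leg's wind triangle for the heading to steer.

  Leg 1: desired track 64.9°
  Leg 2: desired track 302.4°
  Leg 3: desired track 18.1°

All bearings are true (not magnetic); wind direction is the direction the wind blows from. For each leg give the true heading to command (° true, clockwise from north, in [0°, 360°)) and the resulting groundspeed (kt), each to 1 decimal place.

Leg 1: desired track 64.9°; wind correction -18.8° → command heading 46.1°, groundspeed 147.0 kt
Leg 2: desired track 302.4°; wind correction -8.4° → command heading 294.0°, groundspeed 56.9 kt
Leg 3: desired track 18.1°; wind correction -29.8° → command heading 348.3°, groundspeed 98.9 kt

Leg 1: heading=46.1°, groundspeed=147.0 kt
Leg 2: heading=294.0°, groundspeed=56.9 kt
Leg 3: heading=348.3°, groundspeed=98.9 kt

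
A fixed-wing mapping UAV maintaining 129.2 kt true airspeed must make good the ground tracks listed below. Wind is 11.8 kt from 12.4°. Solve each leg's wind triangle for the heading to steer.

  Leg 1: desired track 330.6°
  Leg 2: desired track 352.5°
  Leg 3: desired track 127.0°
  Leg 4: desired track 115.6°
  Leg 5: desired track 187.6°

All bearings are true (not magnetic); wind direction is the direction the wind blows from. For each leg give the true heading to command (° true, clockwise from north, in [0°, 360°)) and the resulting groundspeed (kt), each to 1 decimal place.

Leg 1: desired track 330.6°; wind correction +3.5° → command heading 334.1°, groundspeed 120.2 kt
Leg 2: desired track 352.5°; wind correction +1.8° → command heading 354.3°, groundspeed 118.0 kt
Leg 3: desired track 127.0°; wind correction -4.8° → command heading 122.2°, groundspeed 133.7 kt
Leg 4: desired track 115.6°; wind correction -5.1° → command heading 110.5°, groundspeed 131.4 kt
Leg 5: desired track 187.6°; wind correction -0.4° → command heading 187.2°, groundspeed 141.0 kt

Leg 1: heading=334.1°, groundspeed=120.2 kt
Leg 2: heading=354.3°, groundspeed=118.0 kt
Leg 3: heading=122.2°, groundspeed=133.7 kt
Leg 4: heading=110.5°, groundspeed=131.4 kt
Leg 5: heading=187.2°, groundspeed=141.0 kt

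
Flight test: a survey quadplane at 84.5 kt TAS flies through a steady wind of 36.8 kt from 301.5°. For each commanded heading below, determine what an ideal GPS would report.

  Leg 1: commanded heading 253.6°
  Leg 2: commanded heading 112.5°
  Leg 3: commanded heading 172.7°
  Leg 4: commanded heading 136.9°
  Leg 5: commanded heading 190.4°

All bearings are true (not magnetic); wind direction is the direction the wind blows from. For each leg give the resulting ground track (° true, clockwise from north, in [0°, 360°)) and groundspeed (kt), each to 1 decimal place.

Leg 1: heading 253.6°; drift -24.5° → track 229.1°, groundspeed 65.8 kt
Leg 2: heading 112.5°; drift +2.7° → track 115.2°, groundspeed 121.0 kt
Leg 3: heading 172.7°; drift -14.9° → track 157.8°, groundspeed 111.3 kt
Leg 4: heading 136.9°; drift -4.7° → track 132.2°, groundspeed 120.4 kt
Leg 5: heading 190.4°; drift -19.4° → track 171.0°, groundspeed 103.6 kt

Leg 1: track=229.1°, groundspeed=65.8 kt
Leg 2: track=115.2°, groundspeed=121.0 kt
Leg 3: track=157.8°, groundspeed=111.3 kt
Leg 4: track=132.2°, groundspeed=120.4 kt
Leg 5: track=171.0°, groundspeed=103.6 kt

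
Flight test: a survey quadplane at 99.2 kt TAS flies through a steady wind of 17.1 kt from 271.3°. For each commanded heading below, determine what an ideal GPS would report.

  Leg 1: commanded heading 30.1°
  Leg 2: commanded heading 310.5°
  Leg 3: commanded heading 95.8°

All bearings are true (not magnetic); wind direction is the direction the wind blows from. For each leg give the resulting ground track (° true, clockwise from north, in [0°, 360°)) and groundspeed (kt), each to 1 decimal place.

Leg 1: heading 30.1°; drift +7.9° → track 38.0°, groundspeed 108.5 kt
Leg 2: heading 310.5°; drift +7.2° → track 317.7°, groundspeed 86.6 kt
Leg 3: heading 95.8°; drift -0.7° → track 95.1°, groundspeed 116.3 kt

Leg 1: track=38.0°, groundspeed=108.5 kt
Leg 2: track=317.7°, groundspeed=86.6 kt
Leg 3: track=95.1°, groundspeed=116.3 kt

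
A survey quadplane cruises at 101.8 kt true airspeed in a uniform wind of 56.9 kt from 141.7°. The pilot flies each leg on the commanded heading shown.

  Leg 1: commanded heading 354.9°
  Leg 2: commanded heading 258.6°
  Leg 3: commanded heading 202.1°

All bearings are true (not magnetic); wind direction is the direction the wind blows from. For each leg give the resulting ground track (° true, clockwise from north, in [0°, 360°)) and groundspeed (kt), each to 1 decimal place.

Leg 1: heading 354.9°; drift -11.8° → track 343.1°, groundspeed 152.6 kt
Leg 2: heading 258.6°; drift +21.7° → track 280.3°, groundspeed 137.3 kt
Leg 3: heading 202.1°; drift +33.9° → track 236.0°, groundspeed 88.8 kt

Leg 1: track=343.1°, groundspeed=152.6 kt
Leg 2: track=280.3°, groundspeed=137.3 kt
Leg 3: track=236.0°, groundspeed=88.8 kt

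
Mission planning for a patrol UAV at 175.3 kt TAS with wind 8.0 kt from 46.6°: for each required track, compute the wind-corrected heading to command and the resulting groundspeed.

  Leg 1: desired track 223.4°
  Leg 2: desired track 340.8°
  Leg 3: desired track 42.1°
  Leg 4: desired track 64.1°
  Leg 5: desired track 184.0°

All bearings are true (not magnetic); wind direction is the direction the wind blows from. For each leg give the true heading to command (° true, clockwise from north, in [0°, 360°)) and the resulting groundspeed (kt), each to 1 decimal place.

Leg 1: desired track 223.4°; wind correction -0.1° → command heading 223.3°, groundspeed 183.3 kt
Leg 2: desired track 340.8°; wind correction +2.4° → command heading 343.2°, groundspeed 171.9 kt
Leg 3: desired track 42.1°; wind correction +0.2° → command heading 42.3°, groundspeed 167.3 kt
Leg 4: desired track 64.1°; wind correction -0.8° → command heading 63.3°, groundspeed 167.7 kt
Leg 5: desired track 184.0°; wind correction -1.8° → command heading 182.2°, groundspeed 181.1 kt

Leg 1: heading=223.3°, groundspeed=183.3 kt
Leg 2: heading=343.2°, groundspeed=171.9 kt
Leg 3: heading=42.3°, groundspeed=167.3 kt
Leg 4: heading=63.3°, groundspeed=167.7 kt
Leg 5: heading=182.2°, groundspeed=181.1 kt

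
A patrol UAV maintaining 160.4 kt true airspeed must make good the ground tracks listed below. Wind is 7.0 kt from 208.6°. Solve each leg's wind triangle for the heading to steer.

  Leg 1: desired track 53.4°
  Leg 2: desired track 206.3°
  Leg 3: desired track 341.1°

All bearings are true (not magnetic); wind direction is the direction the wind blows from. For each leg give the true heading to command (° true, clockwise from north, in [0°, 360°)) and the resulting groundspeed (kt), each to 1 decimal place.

Leg 1: desired track 53.4°; wind correction +1.0° → command heading 54.4°, groundspeed 166.7 kt
Leg 2: desired track 206.3°; wind correction +0.1° → command heading 206.4°, groundspeed 153.4 kt
Leg 3: desired track 341.1°; wind correction -1.8° → command heading 339.3°, groundspeed 165.0 kt

Leg 1: heading=54.4°, groundspeed=166.7 kt
Leg 2: heading=206.4°, groundspeed=153.4 kt
Leg 3: heading=339.3°, groundspeed=165.0 kt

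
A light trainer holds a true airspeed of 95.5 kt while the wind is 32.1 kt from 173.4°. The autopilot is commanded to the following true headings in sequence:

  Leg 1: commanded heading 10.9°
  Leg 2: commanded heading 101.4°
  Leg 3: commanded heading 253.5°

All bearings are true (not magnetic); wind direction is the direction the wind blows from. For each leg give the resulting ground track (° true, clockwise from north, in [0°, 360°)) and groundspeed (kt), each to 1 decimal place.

Leg 1: heading 10.9°; drift -4.4° → track 6.5°, groundspeed 126.5 kt
Leg 2: heading 101.4°; drift -19.6° → track 81.8°, groundspeed 90.9 kt
Leg 3: heading 253.5°; drift +19.4° → track 272.9°, groundspeed 95.4 kt

Leg 1: track=6.5°, groundspeed=126.5 kt
Leg 2: track=81.8°, groundspeed=90.9 kt
Leg 3: track=272.9°, groundspeed=95.4 kt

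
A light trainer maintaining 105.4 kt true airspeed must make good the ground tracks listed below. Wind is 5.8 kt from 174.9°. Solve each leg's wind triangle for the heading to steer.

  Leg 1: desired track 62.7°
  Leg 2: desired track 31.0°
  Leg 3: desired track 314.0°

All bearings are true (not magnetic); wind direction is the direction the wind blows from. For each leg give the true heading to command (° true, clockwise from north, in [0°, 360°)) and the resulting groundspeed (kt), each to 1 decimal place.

Leg 1: heading=65.6°, groundspeed=107.5 kt
Leg 2: heading=32.9°, groundspeed=110.0 kt
Leg 3: heading=311.9°, groundspeed=109.7 kt

Leg 1: desired track 62.7°; wind correction +2.9° → command heading 65.6°, groundspeed 107.5 kt
Leg 2: desired track 31.0°; wind correction +1.9° → command heading 32.9°, groundspeed 110.0 kt
Leg 3: desired track 314.0°; wind correction -2.1° → command heading 311.9°, groundspeed 109.7 kt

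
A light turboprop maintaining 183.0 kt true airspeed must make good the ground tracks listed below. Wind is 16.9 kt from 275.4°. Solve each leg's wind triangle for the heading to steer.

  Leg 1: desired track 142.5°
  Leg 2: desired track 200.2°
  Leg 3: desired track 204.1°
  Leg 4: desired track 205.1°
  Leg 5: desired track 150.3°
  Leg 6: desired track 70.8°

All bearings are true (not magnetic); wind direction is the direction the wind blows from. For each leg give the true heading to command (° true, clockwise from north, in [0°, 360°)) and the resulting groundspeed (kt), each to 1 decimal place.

Leg 1: heading=146.4°, groundspeed=194.1 kt
Leg 2: heading=205.3°, groundspeed=178.0 kt
Leg 3: heading=209.1°, groundspeed=176.9 kt
Leg 4: heading=210.1°, groundspeed=176.6 kt
Leg 5: heading=154.6°, groundspeed=192.2 kt
Leg 6: heading=68.6°, groundspeed=198.2 kt

Leg 1: desired track 142.5°; wind correction +3.9° → command heading 146.4°, groundspeed 194.1 kt
Leg 2: desired track 200.2°; wind correction +5.1° → command heading 205.3°, groundspeed 178.0 kt
Leg 3: desired track 204.1°; wind correction +5.0° → command heading 209.1°, groundspeed 176.9 kt
Leg 4: desired track 205.1°; wind correction +5.0° → command heading 210.1°, groundspeed 176.6 kt
Leg 5: desired track 150.3°; wind correction +4.3° → command heading 154.6°, groundspeed 192.2 kt
Leg 6: desired track 70.8°; wind correction -2.2° → command heading 68.6°, groundspeed 198.2 kt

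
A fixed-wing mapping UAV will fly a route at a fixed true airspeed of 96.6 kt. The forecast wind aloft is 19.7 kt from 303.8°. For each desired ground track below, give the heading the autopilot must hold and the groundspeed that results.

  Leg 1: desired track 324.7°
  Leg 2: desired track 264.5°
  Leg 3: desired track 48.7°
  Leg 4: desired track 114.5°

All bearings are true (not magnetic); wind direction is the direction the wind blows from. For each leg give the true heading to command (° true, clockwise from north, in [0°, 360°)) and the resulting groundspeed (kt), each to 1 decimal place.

Leg 1: desired track 324.7°; wind correction -4.2° → command heading 320.5°, groundspeed 77.9 kt
Leg 2: desired track 264.5°; wind correction +7.4° → command heading 271.9°, groundspeed 80.5 kt
Leg 3: desired track 48.7°; wind correction -11.4° → command heading 37.3°, groundspeed 99.8 kt
Leg 4: desired track 114.5°; wind correction -1.9° → command heading 112.6°, groundspeed 116.0 kt

Leg 1: heading=320.5°, groundspeed=77.9 kt
Leg 2: heading=271.9°, groundspeed=80.5 kt
Leg 3: heading=37.3°, groundspeed=99.8 kt
Leg 4: heading=112.6°, groundspeed=116.0 kt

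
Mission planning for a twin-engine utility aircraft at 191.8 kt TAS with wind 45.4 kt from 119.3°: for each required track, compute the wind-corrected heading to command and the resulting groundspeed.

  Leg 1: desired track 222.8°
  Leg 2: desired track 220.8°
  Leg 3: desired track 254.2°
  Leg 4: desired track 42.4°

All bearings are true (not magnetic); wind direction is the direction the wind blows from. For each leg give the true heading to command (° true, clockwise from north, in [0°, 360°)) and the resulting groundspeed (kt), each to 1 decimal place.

Leg 1: heading=209.5°, groundspeed=197.2 kt
Leg 2: heading=207.4°, groundspeed=195.6 kt
Leg 3: heading=244.5°, groundspeed=221.1 kt
Leg 4: heading=55.7°, groundspeed=176.3 kt

Leg 1: desired track 222.8°; wind correction -13.3° → command heading 209.5°, groundspeed 197.2 kt
Leg 2: desired track 220.8°; wind correction -13.4° → command heading 207.4°, groundspeed 195.6 kt
Leg 3: desired track 254.2°; wind correction -9.7° → command heading 244.5°, groundspeed 221.1 kt
Leg 4: desired track 42.4°; wind correction +13.3° → command heading 55.7°, groundspeed 176.3 kt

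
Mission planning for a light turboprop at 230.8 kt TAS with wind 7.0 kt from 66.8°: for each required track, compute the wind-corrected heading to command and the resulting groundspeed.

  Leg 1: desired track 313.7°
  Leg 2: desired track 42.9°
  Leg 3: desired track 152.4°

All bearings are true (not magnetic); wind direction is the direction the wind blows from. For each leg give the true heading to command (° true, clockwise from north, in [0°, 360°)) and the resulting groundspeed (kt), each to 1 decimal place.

Leg 1: heading=315.3°, groundspeed=233.5 kt
Leg 2: heading=43.6°, groundspeed=224.4 kt
Leg 3: heading=150.7°, groundspeed=230.2 kt

Leg 1: desired track 313.7°; wind correction +1.6° → command heading 315.3°, groundspeed 233.5 kt
Leg 2: desired track 42.9°; wind correction +0.7° → command heading 43.6°, groundspeed 224.4 kt
Leg 3: desired track 152.4°; wind correction -1.7° → command heading 150.7°, groundspeed 230.2 kt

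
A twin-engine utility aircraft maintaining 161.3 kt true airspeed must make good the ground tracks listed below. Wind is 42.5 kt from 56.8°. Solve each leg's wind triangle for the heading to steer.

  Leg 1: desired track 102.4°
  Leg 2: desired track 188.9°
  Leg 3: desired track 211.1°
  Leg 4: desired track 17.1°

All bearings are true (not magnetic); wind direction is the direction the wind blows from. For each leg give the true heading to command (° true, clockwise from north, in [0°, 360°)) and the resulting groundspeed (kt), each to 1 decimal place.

Leg 1: heading=91.5°, groundspeed=128.7 kt
Leg 2: heading=177.6°, groundspeed=186.7 kt
Leg 3: heading=204.5°, groundspeed=198.5 kt
Leg 4: heading=26.8°, groundspeed=126.3 kt

Leg 1: desired track 102.4°; wind correction -10.9° → command heading 91.5°, groundspeed 128.7 kt
Leg 2: desired track 188.9°; wind correction -11.3° → command heading 177.6°, groundspeed 186.7 kt
Leg 3: desired track 211.1°; wind correction -6.6° → command heading 204.5°, groundspeed 198.5 kt
Leg 4: desired track 17.1°; wind correction +9.7° → command heading 26.8°, groundspeed 126.3 kt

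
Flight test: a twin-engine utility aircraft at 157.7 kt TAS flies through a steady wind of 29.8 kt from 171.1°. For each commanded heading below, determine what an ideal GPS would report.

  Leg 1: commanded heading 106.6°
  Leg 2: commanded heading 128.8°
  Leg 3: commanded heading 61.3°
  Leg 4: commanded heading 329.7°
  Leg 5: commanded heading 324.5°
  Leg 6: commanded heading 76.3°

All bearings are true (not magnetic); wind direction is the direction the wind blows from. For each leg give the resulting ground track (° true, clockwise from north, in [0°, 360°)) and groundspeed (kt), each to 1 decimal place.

Leg 1: track=96.1°, groundspeed=147.3 kt
Leg 2: track=120.4°, groundspeed=137.1 kt
Leg 3: track=51.8°, groundspeed=170.1 kt
Leg 4: track=333.1°, groundspeed=185.8 kt
Leg 5: track=328.6°, groundspeed=184.8 kt
Leg 6: track=65.8°, groundspeed=162.9 kt

Leg 1: heading 106.6°; drift -10.5° → track 96.1°, groundspeed 147.3 kt
Leg 2: heading 128.8°; drift -8.4° → track 120.4°, groundspeed 137.1 kt
Leg 3: heading 61.3°; drift -9.5° → track 51.8°, groundspeed 170.1 kt
Leg 4: heading 329.7°; drift +3.4° → track 333.1°, groundspeed 185.8 kt
Leg 5: heading 324.5°; drift +4.1° → track 328.6°, groundspeed 184.8 kt
Leg 6: heading 76.3°; drift -10.5° → track 65.8°, groundspeed 162.9 kt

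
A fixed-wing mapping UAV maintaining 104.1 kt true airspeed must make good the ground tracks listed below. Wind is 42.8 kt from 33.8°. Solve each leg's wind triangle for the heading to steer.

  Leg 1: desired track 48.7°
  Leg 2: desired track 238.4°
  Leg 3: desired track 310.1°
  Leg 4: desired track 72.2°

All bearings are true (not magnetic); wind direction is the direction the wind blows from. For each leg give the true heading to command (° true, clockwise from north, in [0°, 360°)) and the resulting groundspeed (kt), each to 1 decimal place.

Leg 1: desired track 48.7°; wind correction -6.1° → command heading 42.6°, groundspeed 62.2 kt
Leg 2: desired track 238.4°; wind correction +9.9° → command heading 248.3°, groundspeed 141.5 kt
Leg 3: desired track 310.1°; wind correction +24.1° → command heading 334.2°, groundspeed 90.3 kt
Leg 4: desired track 72.2°; wind correction -14.8° → command heading 57.4°, groundspeed 67.1 kt

Leg 1: heading=42.6°, groundspeed=62.2 kt
Leg 2: heading=248.3°, groundspeed=141.5 kt
Leg 3: heading=334.2°, groundspeed=90.3 kt
Leg 4: heading=57.4°, groundspeed=67.1 kt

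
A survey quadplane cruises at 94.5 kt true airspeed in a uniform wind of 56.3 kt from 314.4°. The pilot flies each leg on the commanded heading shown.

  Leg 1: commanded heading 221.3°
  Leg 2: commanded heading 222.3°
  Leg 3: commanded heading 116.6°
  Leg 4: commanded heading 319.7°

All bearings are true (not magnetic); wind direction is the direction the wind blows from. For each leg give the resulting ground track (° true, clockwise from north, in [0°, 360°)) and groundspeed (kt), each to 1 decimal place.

Leg 1: track=191.3°, groundspeed=112.6 kt
Leg 2: track=192.1°, groundspeed=111.8 kt
Leg 3: track=123.2°, groundspeed=149.1 kt
Leg 4: track=327.4°, groundspeed=38.8 kt

Leg 1: heading 221.3°; drift -30.0° → track 191.3°, groundspeed 112.6 kt
Leg 2: heading 222.3°; drift -30.2° → track 192.1°, groundspeed 111.8 kt
Leg 3: heading 116.6°; drift +6.6° → track 123.2°, groundspeed 149.1 kt
Leg 4: heading 319.7°; drift +7.7° → track 327.4°, groundspeed 38.8 kt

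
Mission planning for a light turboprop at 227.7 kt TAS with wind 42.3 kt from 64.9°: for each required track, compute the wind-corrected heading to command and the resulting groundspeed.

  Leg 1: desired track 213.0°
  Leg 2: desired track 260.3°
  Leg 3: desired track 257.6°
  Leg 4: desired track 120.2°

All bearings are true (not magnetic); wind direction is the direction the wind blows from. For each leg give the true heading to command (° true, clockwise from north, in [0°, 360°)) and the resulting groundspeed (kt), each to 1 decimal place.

Leg 1: heading=207.4°, groundspeed=262.5 kt
Leg 2: heading=263.1°, groundspeed=268.2 kt
Leg 3: heading=259.9°, groundspeed=268.8 kt
Leg 4: heading=111.4°, groundspeed=200.9 kt

Leg 1: desired track 213.0°; wind correction -5.6° → command heading 207.4°, groundspeed 262.5 kt
Leg 2: desired track 260.3°; wind correction +2.8° → command heading 263.1°, groundspeed 268.2 kt
Leg 3: desired track 257.6°; wind correction +2.3° → command heading 259.9°, groundspeed 268.8 kt
Leg 4: desired track 120.2°; wind correction -8.8° → command heading 111.4°, groundspeed 200.9 kt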